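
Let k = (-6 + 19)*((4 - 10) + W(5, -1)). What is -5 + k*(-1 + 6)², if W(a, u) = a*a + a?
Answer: 7795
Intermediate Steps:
W(a, u) = a + a² (W(a, u) = a² + a = a + a²)
k = 312 (k = (-6 + 19)*((4 - 10) + 5*(1 + 5)) = 13*(-6 + 5*6) = 13*(-6 + 30) = 13*24 = 312)
-5 + k*(-1 + 6)² = -5 + 312*(-1 + 6)² = -5 + 312*5² = -5 + 312*25 = -5 + 7800 = 7795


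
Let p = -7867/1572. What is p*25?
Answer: -196675/1572 ≈ -125.11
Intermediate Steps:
p = -7867/1572 (p = -7867*1/1572 = -7867/1572 ≈ -5.0045)
p*25 = -7867/1572*25 = -196675/1572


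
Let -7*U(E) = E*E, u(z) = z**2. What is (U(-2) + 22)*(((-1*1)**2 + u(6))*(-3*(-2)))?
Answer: 33300/7 ≈ 4757.1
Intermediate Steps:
U(E) = -E**2/7 (U(E) = -E*E/7 = -E**2/7)
(U(-2) + 22)*(((-1*1)**2 + u(6))*(-3*(-2))) = (-1/7*(-2)**2 + 22)*(((-1*1)**2 + 6**2)*(-3*(-2))) = (-1/7*4 + 22)*(((-1)**2 + 36)*6) = (-4/7 + 22)*((1 + 36)*6) = 150*(37*6)/7 = (150/7)*222 = 33300/7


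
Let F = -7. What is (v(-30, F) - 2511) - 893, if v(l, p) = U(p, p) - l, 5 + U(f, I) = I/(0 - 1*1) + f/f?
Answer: -3371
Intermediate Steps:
U(f, I) = -4 - I (U(f, I) = -5 + (I/(0 - 1*1) + f/f) = -5 + (I/(0 - 1) + 1) = -5 + (I/(-1) + 1) = -5 + (I*(-1) + 1) = -5 + (-I + 1) = -5 + (1 - I) = -4 - I)
v(l, p) = -4 - l - p (v(l, p) = (-4 - p) - l = -4 - l - p)
(v(-30, F) - 2511) - 893 = ((-4 - 1*(-30) - 1*(-7)) - 2511) - 893 = ((-4 + 30 + 7) - 2511) - 893 = (33 - 2511) - 893 = -2478 - 893 = -3371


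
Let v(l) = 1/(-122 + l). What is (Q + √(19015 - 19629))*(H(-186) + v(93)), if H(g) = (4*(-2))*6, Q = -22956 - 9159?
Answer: 44736195/29 - 1393*I*√614/29 ≈ 1.5426e+6 - 1190.2*I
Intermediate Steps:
Q = -32115
H(g) = -48 (H(g) = -8*6 = -48)
(Q + √(19015 - 19629))*(H(-186) + v(93)) = (-32115 + √(19015 - 19629))*(-48 + 1/(-122 + 93)) = (-32115 + √(-614))*(-48 + 1/(-29)) = (-32115 + I*√614)*(-48 - 1/29) = (-32115 + I*√614)*(-1393/29) = 44736195/29 - 1393*I*√614/29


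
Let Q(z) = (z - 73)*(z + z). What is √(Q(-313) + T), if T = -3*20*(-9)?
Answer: 16*√946 ≈ 492.11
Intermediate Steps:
Q(z) = 2*z*(-73 + z) (Q(z) = (-73 + z)*(2*z) = 2*z*(-73 + z))
T = 540 (T = -60*(-9) = 540)
√(Q(-313) + T) = √(2*(-313)*(-73 - 313) + 540) = √(2*(-313)*(-386) + 540) = √(241636 + 540) = √242176 = 16*√946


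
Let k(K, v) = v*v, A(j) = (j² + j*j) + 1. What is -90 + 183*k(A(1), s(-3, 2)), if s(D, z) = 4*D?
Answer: 26262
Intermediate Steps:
A(j) = 1 + 2*j² (A(j) = (j² + j²) + 1 = 2*j² + 1 = 1 + 2*j²)
k(K, v) = v²
-90 + 183*k(A(1), s(-3, 2)) = -90 + 183*(4*(-3))² = -90 + 183*(-12)² = -90 + 183*144 = -90 + 26352 = 26262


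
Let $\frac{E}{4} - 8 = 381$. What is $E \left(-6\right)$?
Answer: $-9336$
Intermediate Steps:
$E = 1556$ ($E = 32 + 4 \cdot 381 = 32 + 1524 = 1556$)
$E \left(-6\right) = 1556 \left(-6\right) = -9336$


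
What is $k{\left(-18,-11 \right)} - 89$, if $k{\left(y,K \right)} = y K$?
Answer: $109$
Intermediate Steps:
$k{\left(y,K \right)} = K y$
$k{\left(-18,-11 \right)} - 89 = \left(-11\right) \left(-18\right) - 89 = 198 - 89 = 109$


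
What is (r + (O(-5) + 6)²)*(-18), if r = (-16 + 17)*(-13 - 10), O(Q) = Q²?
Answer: -16884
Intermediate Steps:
r = -23 (r = 1*(-23) = -23)
(r + (O(-5) + 6)²)*(-18) = (-23 + ((-5)² + 6)²)*(-18) = (-23 + (25 + 6)²)*(-18) = (-23 + 31²)*(-18) = (-23 + 961)*(-18) = 938*(-18) = -16884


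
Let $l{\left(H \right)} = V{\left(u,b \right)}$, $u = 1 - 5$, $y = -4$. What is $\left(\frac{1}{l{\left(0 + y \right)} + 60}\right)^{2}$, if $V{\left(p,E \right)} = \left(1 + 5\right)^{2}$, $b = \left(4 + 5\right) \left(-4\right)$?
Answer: $\frac{1}{9216} \approx 0.00010851$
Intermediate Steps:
$u = -4$
$b = -36$ ($b = 9 \left(-4\right) = -36$)
$V{\left(p,E \right)} = 36$ ($V{\left(p,E \right)} = 6^{2} = 36$)
$l{\left(H \right)} = 36$
$\left(\frac{1}{l{\left(0 + y \right)} + 60}\right)^{2} = \left(\frac{1}{36 + 60}\right)^{2} = \left(\frac{1}{96}\right)^{2} = \frac{1}{9216}$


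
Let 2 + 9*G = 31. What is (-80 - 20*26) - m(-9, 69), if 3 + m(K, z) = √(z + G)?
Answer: -597 - 5*√26/3 ≈ -605.50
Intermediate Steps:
G = 29/9 (G = -2/9 + (⅑)*31 = -2/9 + 31/9 = 29/9 ≈ 3.2222)
m(K, z) = -3 + √(29/9 + z) (m(K, z) = -3 + √(z + 29/9) = -3 + √(29/9 + z))
(-80 - 20*26) - m(-9, 69) = (-80 - 20*26) - (-3 + √(29 + 9*69)/3) = (-80 - 1*520) - (-3 + √(29 + 621)/3) = (-80 - 520) - (-3 + √650/3) = -600 - (-3 + (5*√26)/3) = -600 - (-3 + 5*√26/3) = -600 + (3 - 5*√26/3) = -597 - 5*√26/3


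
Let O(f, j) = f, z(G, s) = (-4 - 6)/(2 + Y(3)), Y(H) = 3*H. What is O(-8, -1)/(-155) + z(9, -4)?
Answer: -1462/1705 ≈ -0.85748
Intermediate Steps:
z(G, s) = -10/11 (z(G, s) = (-4 - 6)/(2 + 3*3) = -10/(2 + 9) = -10/11)
O(-8, -1)/(-155) + z(9, -4) = -8/(-155) - 10/11 = -8*(-1/155) - 10/11 = 8/155 - 10/11 = -1462/1705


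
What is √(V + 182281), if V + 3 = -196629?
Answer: I*√14351 ≈ 119.8*I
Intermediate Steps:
V = -196632 (V = -3 - 196629 = -196632)
√(V + 182281) = √(-196632 + 182281) = √(-14351) = I*√14351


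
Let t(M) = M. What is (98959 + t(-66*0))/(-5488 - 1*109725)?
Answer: -14137/16459 ≈ -0.85892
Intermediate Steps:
(98959 + t(-66*0))/(-5488 - 1*109725) = (98959 - 66*0)/(-5488 - 1*109725) = (98959 + 0)/(-5488 - 109725) = 98959/(-115213) = 98959*(-1/115213) = -14137/16459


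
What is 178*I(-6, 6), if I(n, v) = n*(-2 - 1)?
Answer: 3204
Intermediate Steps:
I(n, v) = -3*n (I(n, v) = n*(-3) = -3*n)
178*I(-6, 6) = 178*(-3*(-6)) = 178*18 = 3204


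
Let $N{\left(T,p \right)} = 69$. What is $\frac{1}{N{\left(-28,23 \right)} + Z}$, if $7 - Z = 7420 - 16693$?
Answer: $\frac{1}{9349} \approx 0.00010696$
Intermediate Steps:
$Z = 9280$ ($Z = 7 - \left(7420 - 16693\right) = 7 - -9273 = 7 + 9273 = 9280$)
$\frac{1}{N{\left(-28,23 \right)} + Z} = \frac{1}{69 + 9280} = \frac{1}{9349}$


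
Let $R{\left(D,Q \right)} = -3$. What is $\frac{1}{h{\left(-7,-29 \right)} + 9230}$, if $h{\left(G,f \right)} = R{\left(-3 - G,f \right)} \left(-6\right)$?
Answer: $\frac{1}{9248} \approx 0.00010813$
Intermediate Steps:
$h{\left(G,f \right)} = 18$ ($h{\left(G,f \right)} = \left(-3\right) \left(-6\right) = 18$)
$\frac{1}{h{\left(-7,-29 \right)} + 9230} = \frac{1}{18 + 9230} = \frac{1}{9248}$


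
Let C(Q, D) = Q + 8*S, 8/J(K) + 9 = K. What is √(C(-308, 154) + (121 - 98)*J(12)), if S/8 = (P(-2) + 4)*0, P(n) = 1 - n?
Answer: 2*I*√555/3 ≈ 15.706*I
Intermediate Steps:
S = 0 (S = 8*(((1 - 1*(-2)) + 4)*0) = 8*(((1 + 2) + 4)*0) = 8*((3 + 4)*0) = 8*(7*0) = 8*0 = 0)
J(K) = 8/(-9 + K)
C(Q, D) = Q (C(Q, D) = Q + 8*0 = Q + 0 = Q)
√(C(-308, 154) + (121 - 98)*J(12)) = √(-308 + (121 - 98)*(8/(-9 + 12))) = √(-308 + 23*(8/3)) = √(-308 + 184/3) = √(-740/3) = 2*I*√555/3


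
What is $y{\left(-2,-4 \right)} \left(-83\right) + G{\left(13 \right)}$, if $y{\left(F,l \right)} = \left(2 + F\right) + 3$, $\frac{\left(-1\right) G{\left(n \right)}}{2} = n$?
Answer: $-275$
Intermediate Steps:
$G{\left(n \right)} = - 2 n$
$y{\left(F,l \right)} = 5 + F$
$y{\left(-2,-4 \right)} \left(-83\right) + G{\left(13 \right)} = \left(5 - 2\right) \left(-83\right) - 26 = 3 \left(-83\right) - 26 = -249 - 26 = -275$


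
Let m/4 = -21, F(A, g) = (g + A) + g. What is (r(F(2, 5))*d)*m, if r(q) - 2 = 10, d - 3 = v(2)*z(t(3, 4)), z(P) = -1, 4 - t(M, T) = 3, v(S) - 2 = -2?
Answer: -3024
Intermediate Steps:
v(S) = 0 (v(S) = 2 - 2 = 0)
F(A, g) = A + 2*g (F(A, g) = (A + g) + g = A + 2*g)
t(M, T) = 1 (t(M, T) = 4 - 1*3 = 4 - 3 = 1)
d = 3 (d = 3 + 0*(-1) = 3 + 0 = 3)
m = -84 (m = 4*(-21) = -84)
r(q) = 12 (r(q) = 2 + 10 = 12)
(r(F(2, 5))*d)*m = (12*3)*(-84) = 36*(-84) = -3024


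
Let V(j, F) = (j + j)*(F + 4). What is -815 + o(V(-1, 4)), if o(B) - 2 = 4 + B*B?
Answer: -553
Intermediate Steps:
V(j, F) = 2*j*(4 + F) (V(j, F) = (2*j)*(4 + F) = 2*j*(4 + F))
o(B) = 6 + B**2 (o(B) = 2 + (4 + B*B) = 2 + (4 + B**2) = 6 + B**2)
-815 + o(V(-1, 4)) = -815 + (6 + (2*(-1)*(4 + 4))**2) = -815 + (6 + (2*(-1)*8)**2) = -815 + (6 + (-16)**2) = -815 + (6 + 256) = -815 + 262 = -553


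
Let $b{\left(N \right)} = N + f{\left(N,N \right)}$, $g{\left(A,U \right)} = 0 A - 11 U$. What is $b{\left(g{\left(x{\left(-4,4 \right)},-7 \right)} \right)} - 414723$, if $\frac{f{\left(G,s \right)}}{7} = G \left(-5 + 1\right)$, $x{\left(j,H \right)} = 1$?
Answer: $-416802$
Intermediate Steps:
$g{\left(A,U \right)} = - 11 U$ ($g{\left(A,U \right)} = 0 - 11 U = - 11 U$)
$f{\left(G,s \right)} = - 28 G$ ($f{\left(G,s \right)} = 7 G \left(-5 + 1\right) = 7 G \left(-4\right) = 7 \left(- 4 G\right) = - 28 G$)
$b{\left(N \right)} = - 27 N$ ($b{\left(N \right)} = N - 28 N = - 27 N$)
$b{\left(g{\left(x{\left(-4,4 \right)},-7 \right)} \right)} - 414723 = - 27 \left(\left(-11\right) \left(-7\right)\right) - 414723 = \left(-27\right) 77 - 414723 = -2079 - 414723 = -416802$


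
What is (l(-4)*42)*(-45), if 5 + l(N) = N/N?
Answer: 7560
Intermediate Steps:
l(N) = -4 (l(N) = -5 + N/N = -5 + 1 = -4)
(l(-4)*42)*(-45) = -4*42*(-45) = -168*(-45) = 7560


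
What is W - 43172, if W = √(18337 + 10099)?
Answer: -43172 + 2*√7109 ≈ -43003.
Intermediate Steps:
W = 2*√7109 (W = √28436 = 2*√7109 ≈ 168.63)
W - 43172 = 2*√7109 - 43172 = -43172 + 2*√7109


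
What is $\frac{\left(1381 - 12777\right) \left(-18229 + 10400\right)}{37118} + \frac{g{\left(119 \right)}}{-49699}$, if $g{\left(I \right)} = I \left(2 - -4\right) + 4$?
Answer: $\frac{2217041272396}{922363741} \approx 2403.7$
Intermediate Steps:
$g{\left(I \right)} = 4 + 6 I$ ($g{\left(I \right)} = I \left(2 + 4\right) + 4 = I 6 + 4 = 6 I + 4 = 4 + 6 I$)
$\frac{\left(1381 - 12777\right) \left(-18229 + 10400\right)}{37118} + \frac{g{\left(119 \right)}}{-49699} = \frac{\left(1381 - 12777\right) \left(-18229 + 10400\right)}{37118} + \frac{4 + 6 \cdot 119}{-49699} = \left(-11396\right) \left(-7829\right) \frac{1}{37118} + \left(4 + 714\right) \left(- \frac{1}{49699}\right) = 89219284 \cdot \frac{1}{37118} + 718 \left(- \frac{1}{49699}\right) = \frac{44609642}{18559} - \frac{718}{49699} = \frac{2217041272396}{922363741}$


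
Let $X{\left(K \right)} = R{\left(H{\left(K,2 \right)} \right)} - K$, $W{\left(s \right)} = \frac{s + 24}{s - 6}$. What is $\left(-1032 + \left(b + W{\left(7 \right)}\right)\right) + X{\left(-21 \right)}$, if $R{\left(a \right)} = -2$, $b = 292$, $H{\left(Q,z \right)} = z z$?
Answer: $-690$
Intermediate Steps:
$H{\left(Q,z \right)} = z^{2}$
$W{\left(s \right)} = \frac{24 + s}{-6 + s}$
$X{\left(K \right)} = -2 - K$
$\left(-1032 + \left(b + W{\left(7 \right)}\right)\right) + X{\left(-21 \right)} = \left(-1032 + \left(292 + \frac{24 + 7}{-6 + 7}\right)\right) - -19 = \left(-1032 + \left(292 + 1^{-1} \cdot 31\right)\right) + \left(-2 + 21\right) = \left(-1032 + \left(292 + 1 \cdot 31\right)\right) + 19 = \left(-1032 + \left(292 + 31\right)\right) + 19 = \left(-1032 + 323\right) + 19 = -709 + 19 = -690$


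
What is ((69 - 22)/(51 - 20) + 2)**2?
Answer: 11881/961 ≈ 12.363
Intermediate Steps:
((69 - 22)/(51 - 20) + 2)**2 = (47/31 + 2)**2 = (109/31)**2 = 11881/961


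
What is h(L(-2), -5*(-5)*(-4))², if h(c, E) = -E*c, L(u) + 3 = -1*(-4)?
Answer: 10000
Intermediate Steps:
L(u) = 1 (L(u) = -3 - 1*(-4) = -3 + 4 = 1)
h(c, E) = -E*c
h(L(-2), -5*(-5)*(-4))² = (-1*-5*(-5)*(-4)*1)² = (-1*25*(-4)*1)² = (-1*(-100)*1)² = 100² = 10000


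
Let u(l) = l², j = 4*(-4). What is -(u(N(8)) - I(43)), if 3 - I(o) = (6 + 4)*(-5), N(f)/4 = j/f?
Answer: -11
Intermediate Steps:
j = -16
N(f) = -64/f (N(f) = 4*(-16/f) = -64/f)
I(o) = 53 (I(o) = 3 - (6 + 4)*(-5) = 3 - 10*(-5) = 3 - 1*(-50) = 3 + 50 = 53)
-(u(N(8)) - I(43)) = -((-64/8)² - 1*53) = -((-64*⅛)² - 53) = -((-8)² - 53) = -(64 - 53) = -1*11 = -11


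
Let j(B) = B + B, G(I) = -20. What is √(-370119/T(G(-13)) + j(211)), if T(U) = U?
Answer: √1892795/10 ≈ 137.58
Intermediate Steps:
j(B) = 2*B
√(-370119/T(G(-13)) + j(211)) = √(-370119/(-20) + 2*211) = √(-370119*(-1/20) + 422) = √(370119/20 + 422) = √(378559/20) = √1892795/10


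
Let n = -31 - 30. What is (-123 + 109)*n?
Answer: 854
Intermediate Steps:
n = -61
(-123 + 109)*n = (-123 + 109)*(-61) = -14*(-61) = 854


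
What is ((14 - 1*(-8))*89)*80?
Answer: 156640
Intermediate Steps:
((14 - 1*(-8))*89)*80 = ((14 + 8)*89)*80 = (22*89)*80 = 1958*80 = 156640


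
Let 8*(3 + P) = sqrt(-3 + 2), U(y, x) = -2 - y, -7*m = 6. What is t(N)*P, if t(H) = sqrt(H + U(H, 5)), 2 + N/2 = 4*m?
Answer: I*sqrt(2)*(-24 + I)/8 ≈ -0.17678 - 4.2426*I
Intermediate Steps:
m = -6/7 (m = -1/7*6 = -6/7 ≈ -0.85714)
P = -3 + I/8 (P = -3 + sqrt(-3 + 2)/8 = -3 + sqrt(-1)/8 = -3 + I/8 ≈ -3.0 + 0.125*I)
N = -76/7 (N = -4 + 2*(4*(-6/7)) = -4 + 2*(-24/7) = -4 - 48/7 = -76/7 ≈ -10.857)
t(H) = I*sqrt(2) (t(H) = sqrt(H + (-2 - H)) = sqrt(-2) = I*sqrt(2))
t(N)*P = (I*sqrt(2))*(-3 + I/8) = I*sqrt(2)*(-3 + I/8)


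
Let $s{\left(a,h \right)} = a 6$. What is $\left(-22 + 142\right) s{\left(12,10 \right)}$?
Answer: $8640$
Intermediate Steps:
$s{\left(a,h \right)} = 6 a$
$\left(-22 + 142\right) s{\left(12,10 \right)} = \left(-22 + 142\right) 6 \cdot 12 = 120 \cdot 72 = 8640$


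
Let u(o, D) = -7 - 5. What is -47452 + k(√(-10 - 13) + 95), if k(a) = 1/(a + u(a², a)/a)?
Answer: 3*(-3005293*√23 + 142197795*I)/(10*(-899*I + 19*√23)) ≈ -47452.0 - 0.00053215*I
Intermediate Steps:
u(o, D) = -12
k(a) = 1/(a - 12/a)
-47452 + k(√(-10 - 13) + 95) = -47452 + (√(-10 - 13) + 95)/(-12 + (√(-10 - 13) + 95)²) = -47452 + (√(-23) + 95)/(-12 + (√(-23) + 95)²) = -47452 + (I*√23 + 95)/(-12 + (I*√23 + 95)²) = -47452 + (95 + I*√23)/(-12 + (95 + I*√23)²)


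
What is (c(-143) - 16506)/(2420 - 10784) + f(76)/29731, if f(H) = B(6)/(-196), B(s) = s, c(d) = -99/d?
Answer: 8015077767/4061611372 ≈ 1.9734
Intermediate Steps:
f(H) = -3/98 (f(H) = 6/(-196) = 6*(-1/196) = -3/98)
(c(-143) - 16506)/(2420 - 10784) + f(76)/29731 = (-99/(-143) - 16506)/(2420 - 10784) - 3/98/29731 = (-99*(-1/143) - 16506)/(-8364) - 3/98*1/29731 = (9/13 - 16506)*(-1/8364) - 3/2913638 = -214569/13*(-1/8364) - 3/2913638 = 71523/36244 - 3/2913638 = 8015077767/4061611372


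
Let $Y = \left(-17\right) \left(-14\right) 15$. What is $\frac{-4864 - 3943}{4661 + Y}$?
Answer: $- \frac{8807}{8231} \approx -1.07$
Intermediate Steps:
$Y = 3570$ ($Y = 238 \cdot 15 = 3570$)
$\frac{-4864 - 3943}{4661 + Y} = \frac{-4864 - 3943}{4661 + 3570} = - \frac{8807}{8231}$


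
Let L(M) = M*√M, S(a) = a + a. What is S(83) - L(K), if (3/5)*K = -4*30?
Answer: 166 + 2000*I*√2 ≈ 166.0 + 2828.4*I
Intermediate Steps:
S(a) = 2*a
K = -200 (K = 5*(-4*30)/3 = (5/3)*(-120) = -200)
L(M) = M^(3/2)
S(83) - L(K) = 2*83 - (-200)^(3/2) = 166 - (-2000)*I*√2 = 166 + 2000*I*√2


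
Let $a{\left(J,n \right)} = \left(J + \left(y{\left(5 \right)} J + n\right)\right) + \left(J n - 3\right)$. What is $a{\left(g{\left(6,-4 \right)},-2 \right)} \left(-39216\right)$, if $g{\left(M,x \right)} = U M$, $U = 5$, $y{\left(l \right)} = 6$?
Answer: $-5686320$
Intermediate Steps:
$g{\left(M,x \right)} = 5 M$
$a{\left(J,n \right)} = -3 + n + 7 J + J n$ ($a{\left(J,n \right)} = \left(J + \left(6 J + n\right)\right) + \left(J n - 3\right) = \left(J + \left(n + 6 J\right)\right) + \left(-3 + J n\right) = \left(n + 7 J\right) + \left(-3 + J n\right) = -3 + n + 7 J + J n$)
$a{\left(g{\left(6,-4 \right)},-2 \right)} \left(-39216\right) = \left(-3 - 2 + 7 \cdot 5 \cdot 6 + 5 \cdot 6 \left(-2\right)\right) \left(-39216\right) = \left(-3 - 2 + 7 \cdot 30 + 30 \left(-2\right)\right) \left(-39216\right) = \left(-3 - 2 + 210 - 60\right) \left(-39216\right) = 145 \left(-39216\right) = -5686320$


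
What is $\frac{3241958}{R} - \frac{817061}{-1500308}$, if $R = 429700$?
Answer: $\frac{1303756658691}{161170586900} \approx 8.0893$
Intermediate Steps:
$\frac{3241958}{R} - \frac{817061}{-1500308} = \frac{3241958}{429700} - \frac{817061}{-1500308} = 3241958 \cdot \frac{1}{429700} - - \frac{817061}{1500308} = \frac{1620979}{214850} + \frac{817061}{1500308} = \frac{1303756658691}{161170586900}$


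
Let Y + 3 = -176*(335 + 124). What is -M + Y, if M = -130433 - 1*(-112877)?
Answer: -63231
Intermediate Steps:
M = -17556 (M = -130433 + 112877 = -17556)
Y = -80787 (Y = -3 - 176*(335 + 124) = -3 - 176*459 = -3 - 80784 = -80787)
-M + Y = -1*(-17556) - 80787 = 17556 - 80787 = -63231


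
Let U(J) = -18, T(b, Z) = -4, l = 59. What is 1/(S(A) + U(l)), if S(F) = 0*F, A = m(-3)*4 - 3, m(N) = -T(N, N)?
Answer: -1/18 ≈ -0.055556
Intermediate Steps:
m(N) = 4 (m(N) = -1*(-4) = 4)
A = 13 (A = 4*4 - 3 = 16 - 3 = 13)
S(F) = 0
1/(S(A) + U(l)) = 1/(0 - 18) = 1/(-18) = -1/18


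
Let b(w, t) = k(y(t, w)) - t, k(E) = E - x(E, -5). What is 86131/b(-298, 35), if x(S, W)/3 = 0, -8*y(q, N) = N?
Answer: 344524/9 ≈ 38280.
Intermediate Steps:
y(q, N) = -N/8
x(S, W) = 0 (x(S, W) = 3*0 = 0)
k(E) = E (k(E) = E - 1*0 = E + 0 = E)
b(w, t) = -t - w/8 (b(w, t) = -w/8 - t = -t - w/8)
86131/b(-298, 35) = 86131/(-1*35 - ⅛*(-298)) = 86131/(-35 + 149/4) = 86131/(9/4) = 86131*(4/9) = 344524/9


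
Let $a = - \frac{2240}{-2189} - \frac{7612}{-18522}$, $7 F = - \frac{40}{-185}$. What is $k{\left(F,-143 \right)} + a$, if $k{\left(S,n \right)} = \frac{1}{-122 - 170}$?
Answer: $\frac{8469912079}{5919520068} \approx 1.4308$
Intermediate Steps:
$F = \frac{8}{259}$ ($F = \frac{\left(-40\right) \frac{1}{-185}}{7} = \frac{\left(-40\right) \left(- \frac{1}{185}\right)}{7} = \frac{1}{7} \cdot \frac{8}{37} = \frac{8}{259} \approx 0.030888$)
$k{\left(S,n \right)} = - \frac{1}{292}$ ($k{\left(S,n \right)} = \frac{1}{-292} = - \frac{1}{292}$)
$a = \frac{29075974}{20272329}$ ($a = \left(-2240\right) \left(- \frac{1}{2189}\right) - - \frac{3806}{9261} = \frac{2240}{2189} + \frac{3806}{9261} = \frac{29075974}{20272329} \approx 1.4343$)
$k{\left(F,-143 \right)} + a = - \frac{1}{292} + \frac{29075974}{20272329} = \frac{8469912079}{5919520068}$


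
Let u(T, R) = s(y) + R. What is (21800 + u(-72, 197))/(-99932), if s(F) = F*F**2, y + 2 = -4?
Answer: -21781/99932 ≈ -0.21796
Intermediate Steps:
y = -6 (y = -2 - 4 = -6)
s(F) = F**3
u(T, R) = -216 + R (u(T, R) = (-6)**3 + R = -216 + R)
(21800 + u(-72, 197))/(-99932) = (21800 + (-216 + 197))/(-99932) = (21800 - 19)*(-1/99932) = 21781*(-1/99932) = -21781/99932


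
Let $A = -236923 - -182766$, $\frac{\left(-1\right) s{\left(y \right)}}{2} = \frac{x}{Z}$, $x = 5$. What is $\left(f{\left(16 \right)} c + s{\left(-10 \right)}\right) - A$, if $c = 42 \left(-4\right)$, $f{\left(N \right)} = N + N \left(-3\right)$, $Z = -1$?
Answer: $59543$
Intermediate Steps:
$f{\left(N \right)} = - 2 N$ ($f{\left(N \right)} = N - 3 N = - 2 N$)
$s{\left(y \right)} = 10$ ($s{\left(y \right)} = - 2 \frac{5}{-1} = - 2 \cdot 5 \left(-1\right) = \left(-2\right) \left(-5\right) = 10$)
$c = -168$
$A = -54157$ ($A = -236923 + 182766 = -54157$)
$\left(f{\left(16 \right)} c + s{\left(-10 \right)}\right) - A = \left(\left(-2\right) 16 \left(-168\right) + 10\right) - -54157 = \left(\left(-32\right) \left(-168\right) + 10\right) + 54157 = \left(5376 + 10\right) + 54157 = 5386 + 54157 = 59543$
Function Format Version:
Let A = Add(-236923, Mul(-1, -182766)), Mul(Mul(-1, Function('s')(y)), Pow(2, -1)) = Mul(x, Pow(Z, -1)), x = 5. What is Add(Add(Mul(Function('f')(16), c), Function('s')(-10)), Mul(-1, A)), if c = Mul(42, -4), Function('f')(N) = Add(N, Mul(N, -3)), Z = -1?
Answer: 59543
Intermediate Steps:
Function('f')(N) = Mul(-2, N) (Function('f')(N) = Add(N, Mul(-3, N)) = Mul(-2, N))
Function('s')(y) = 10 (Function('s')(y) = Mul(-2, Mul(5, Pow(-1, -1))) = Mul(-2, Mul(5, -1)) = Mul(-2, -5) = 10)
c = -168
A = -54157 (A = Add(-236923, 182766) = -54157)
Add(Add(Mul(Function('f')(16), c), Function('s')(-10)), Mul(-1, A)) = Add(Add(Mul(Mul(-2, 16), -168), 10), Mul(-1, -54157)) = Add(Add(Mul(-32, -168), 10), 54157) = Add(Add(5376, 10), 54157) = Add(5386, 54157) = 59543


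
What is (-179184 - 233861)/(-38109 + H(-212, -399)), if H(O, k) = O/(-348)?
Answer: 7186983/663086 ≈ 10.839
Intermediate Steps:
H(O, k) = -O/348 (H(O, k) = O*(-1/348) = -O/348)
(-179184 - 233861)/(-38109 + H(-212, -399)) = (-179184 - 233861)/(-38109 - 1/348*(-212)) = -413045/(-38109 + 53/87) = -413045/(-3315430/87) = -413045*(-87/3315430) = 7186983/663086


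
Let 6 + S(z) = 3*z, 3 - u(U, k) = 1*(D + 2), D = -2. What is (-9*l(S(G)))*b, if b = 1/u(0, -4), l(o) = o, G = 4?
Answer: -18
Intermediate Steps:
u(U, k) = 3 (u(U, k) = 3 - (-2 + 2) = 3 - 0 = 3 - 1*0 = 3 + 0 = 3)
S(z) = -6 + 3*z
b = 1/3 ≈ 0.33333
(-9*l(S(G)))*b = -9*(-6 + 3*4)*(1/3) = -9*(-6 + 12)*(1/3) = -9*6*(1/3) = -54*1/3 = -18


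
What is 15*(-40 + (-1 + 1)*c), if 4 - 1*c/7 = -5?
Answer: -600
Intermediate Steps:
c = 63 (c = 28 - 7*(-5) = 28 + 35 = 63)
15*(-40 + (-1 + 1)*c) = 15*(-40 + (-1 + 1)*63) = 15*(-40 + 0*63) = 15*(-40 + 0) = 15*(-40) = -600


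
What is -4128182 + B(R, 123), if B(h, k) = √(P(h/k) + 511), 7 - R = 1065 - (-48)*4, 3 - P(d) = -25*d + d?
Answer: -4128182 + 7*√9266/41 ≈ -4.1282e+6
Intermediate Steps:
P(d) = 3 + 24*d (P(d) = 3 - (-25*d + d) = 3 - (-24)*d = 3 + 24*d)
R = -1250 (R = 7 - (1065 - (-48)*4) = 7 - (1065 - 12*(-16)) = 7 - (1065 + 192) = 7 - 1*1257 = 7 - 1257 = -1250)
B(h, k) = √(514 + 24*h/k) (B(h, k) = √((3 + 24*(h/k)) + 511) = √((3 + 24*h/k) + 511) = √(514 + 24*h/k))
-4128182 + B(R, 123) = -4128182 + √(514 + 24*(-1250)/123) = -4128182 + √(514 + 24*(-1250)*(1/123)) = -4128182 + √(514 - 10000/41) = -4128182 + √(11074/41) = -4128182 + 7*√9266/41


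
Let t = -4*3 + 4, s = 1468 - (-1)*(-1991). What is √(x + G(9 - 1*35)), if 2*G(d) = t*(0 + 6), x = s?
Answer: I*√547 ≈ 23.388*I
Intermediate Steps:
s = -523 (s = 1468 - 1*1991 = 1468 - 1991 = -523)
x = -523
t = -8 (t = -12 + 4 = -8)
G(d) = -24 (G(d) = (-8*(0 + 6))/2 = (-8*6)/2 = (½)*(-48) = -24)
√(x + G(9 - 1*35)) = √(-523 - 24) = √(-547) = I*√547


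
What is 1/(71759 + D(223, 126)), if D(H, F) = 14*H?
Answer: 1/74881 ≈ 1.3355e-5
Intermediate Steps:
1/(71759 + D(223, 126)) = 1/(71759 + 14*223) = 1/(71759 + 3122) = 1/74881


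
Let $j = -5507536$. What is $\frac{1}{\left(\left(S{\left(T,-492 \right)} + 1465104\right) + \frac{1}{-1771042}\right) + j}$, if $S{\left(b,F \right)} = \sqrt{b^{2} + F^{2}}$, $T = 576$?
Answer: $- \frac{2535890167999733818}{10251163203628797603533453} - \frac{37639077189168 \sqrt{3985}}{51255816018143988017667265} \approx -2.4742 \cdot 10^{-7}$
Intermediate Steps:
$S{\left(b,F \right)} = \sqrt{F^{2} + b^{2}}$
$\frac{1}{\left(\left(S{\left(T,-492 \right)} + 1465104\right) + \frac{1}{-1771042}\right) + j} = \frac{1}{\left(\left(\sqrt{\left(-492\right)^{2} + 576^{2}} + 1465104\right) + \frac{1}{-1771042}\right) - 5507536} = \frac{1}{\left(\left(\sqrt{242064 + 331776} + 1465104\right) - \frac{1}{1771042}\right) - 5507536} = \frac{1}{\left(\left(\sqrt{573840} + 1465104\right) - \frac{1}{1771042}\right) - 5507536} = \frac{1}{\left(\left(12 \sqrt{3985} + 1465104\right) - \frac{1}{1771042}\right) - 5507536} = \frac{1}{\left(\left(1465104 + 12 \sqrt{3985}\right) - \frac{1}{1771042}\right) - 5507536} = \frac{1}{\left(\frac{2594760718367}{1771042} + 12 \sqrt{3985}\right) - 5507536} = \frac{1}{- \frac{7159316854145}{1771042} + 12 \sqrt{3985}}$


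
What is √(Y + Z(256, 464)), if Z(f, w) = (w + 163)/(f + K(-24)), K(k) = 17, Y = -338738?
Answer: I*√2805070359/91 ≈ 582.01*I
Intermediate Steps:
Z(f, w) = (163 + w)/(17 + f) (Z(f, w) = (w + 163)/(f + 17) = (163 + w)/(17 + f))
√(Y + Z(256, 464)) = √(-338738 + (163 + 464)/(17 + 256)) = √(-338738 + 627/273) = √(-338738 + (1/273)*627) = √(-338738 + 209/91) = √(-30824949/91) = I*√2805070359/91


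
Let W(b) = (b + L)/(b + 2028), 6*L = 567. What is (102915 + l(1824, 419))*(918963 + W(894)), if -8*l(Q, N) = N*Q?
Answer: 13216607924289/1948 ≈ 6.7847e+9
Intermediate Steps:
L = 189/2 (L = (⅙)*567 = 189/2 ≈ 94.500)
W(b) = (189/2 + b)/(2028 + b) (W(b) = (b + 189/2)/(b + 2028) = (189/2 + b)/(2028 + b))
l(Q, N) = -N*Q/8
(102915 + l(1824, 419))*(918963 + W(894)) = (102915 - ⅛*419*1824)*(918963 + (189/2 + 894)/(2028 + 894)) = (102915 - 95532)*(918963 + (1977/2)/2922) = 7383*(918963 + (1/2922)*(1977/2)) = 7383*(918963 + 659/1948) = 7383*(1790140583/1948) = 13216607924289/1948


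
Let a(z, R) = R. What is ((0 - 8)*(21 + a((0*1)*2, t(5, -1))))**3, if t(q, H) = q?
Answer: -8998912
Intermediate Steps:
((0 - 8)*(21 + a((0*1)*2, t(5, -1))))**3 = ((0 - 8)*(21 + 5))**3 = (-8*26)**3 = (-208)**3 = -8998912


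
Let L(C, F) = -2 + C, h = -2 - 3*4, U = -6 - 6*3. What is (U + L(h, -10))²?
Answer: 1600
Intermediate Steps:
U = -24 (U = -6 - 18 = -24)
h = -14 (h = -2 - 12 = -14)
(U + L(h, -10))² = (-24 + (-2 - 14))² = (-24 - 16)² = (-40)² = 1600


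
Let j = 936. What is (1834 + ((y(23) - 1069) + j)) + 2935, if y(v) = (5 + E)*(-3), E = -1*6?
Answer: 4639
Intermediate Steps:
E = -6
y(v) = 3 (y(v) = (5 - 6)*(-3) = -1*(-3) = 3)
(1834 + ((y(23) - 1069) + j)) + 2935 = (1834 + ((3 - 1069) + 936)) + 2935 = (1834 + (-1066 + 936)) + 2935 = (1834 - 130) + 2935 = 1704 + 2935 = 4639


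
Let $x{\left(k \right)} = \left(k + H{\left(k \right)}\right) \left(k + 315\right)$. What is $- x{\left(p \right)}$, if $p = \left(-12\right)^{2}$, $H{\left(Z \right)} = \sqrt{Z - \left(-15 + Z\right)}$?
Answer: $-66096 - 459 \sqrt{15} \approx -67874.0$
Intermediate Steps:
$H{\left(Z \right)} = \sqrt{15}$
$p = 144$
$x{\left(k \right)} = \left(315 + k\right) \left(k + \sqrt{15}\right)$ ($x{\left(k \right)} = \left(k + \sqrt{15}\right) \left(k + 315\right) = \left(k + \sqrt{15}\right) \left(315 + k\right) = \left(315 + k\right) \left(k + \sqrt{15}\right)$)
$- x{\left(p \right)} = - (144^{2} + 315 \cdot 144 + 315 \sqrt{15} + 144 \sqrt{15}) = - (20736 + 45360 + 315 \sqrt{15} + 144 \sqrt{15}) = - (66096 + 459 \sqrt{15}) = -66096 - 459 \sqrt{15}$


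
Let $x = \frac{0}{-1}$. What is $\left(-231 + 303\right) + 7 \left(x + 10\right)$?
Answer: $142$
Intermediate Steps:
$x = 0$ ($x = 0 \left(-1\right) = 0$)
$\left(-231 + 303\right) + 7 \left(x + 10\right) = \left(-231 + 303\right) + 7 \left(0 + 10\right) = 72 + 7 \cdot 10 = 72 + 70 = 142$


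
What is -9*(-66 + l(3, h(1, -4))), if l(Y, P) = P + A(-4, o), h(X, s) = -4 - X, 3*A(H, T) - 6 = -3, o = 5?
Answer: 630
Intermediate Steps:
A(H, T) = 1 (A(H, T) = 2 + (⅓)*(-3) = 2 - 1 = 1)
l(Y, P) = 1 + P (l(Y, P) = P + 1 = 1 + P)
-9*(-66 + l(3, h(1, -4))) = -9*(-66 + (1 + (-4 - 1*1))) = -9*(-66 + (1 + (-4 - 1))) = -9*(-66 + (1 - 5)) = -9*(-66 - 4) = -9*(-70) = 630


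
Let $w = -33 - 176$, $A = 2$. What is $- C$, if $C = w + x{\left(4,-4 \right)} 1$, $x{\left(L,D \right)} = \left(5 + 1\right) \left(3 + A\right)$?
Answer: $179$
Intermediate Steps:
$x{\left(L,D \right)} = 30$ ($x{\left(L,D \right)} = \left(5 + 1\right) \left(3 + 2\right) = 6 \cdot 5 = 30$)
$w = -209$ ($w = -33 - 176 = -209$)
$C = -179$ ($C = -209 + 30 \cdot 1 = -209 + 30 = -179$)
$- C = \left(-1\right) \left(-179\right) = 179$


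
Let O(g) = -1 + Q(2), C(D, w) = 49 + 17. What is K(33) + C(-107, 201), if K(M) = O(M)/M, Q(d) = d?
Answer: 2179/33 ≈ 66.030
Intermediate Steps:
C(D, w) = 66
O(g) = 1 (O(g) = -1 + 2 = 1)
K(M) = 1/M
K(33) + C(-107, 201) = 1/33 + 66 = 2179/33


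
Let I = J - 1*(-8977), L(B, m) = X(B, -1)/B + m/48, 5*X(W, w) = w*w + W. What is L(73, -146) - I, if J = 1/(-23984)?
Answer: -235832839127/26262480 ≈ -8979.8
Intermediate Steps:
X(W, w) = W/5 + w**2/5 (X(W, w) = (w*w + W)/5 = (w**2 + W)/5 = (W + w**2)/5 = W/5 + w**2/5)
J = -1/23984 ≈ -4.1694e-5
L(B, m) = m/48 + (1/5 + B/5)/B (L(B, m) = (B/5 + (1/5)*(-1)**2)/B + m/48 = (B/5 + (1/5)*1)/B + m*(1/48) = (B/5 + 1/5)/B + m/48 = (1/5 + B/5)/B + m/48 = m/48 + (1/5 + B/5)/B)
I = 215304367/23984 (I = -1/23984 - 1*(-8977) = -1/23984 + 8977 = 215304367/23984 ≈ 8977.0)
L(73, -146) - I = (1/5 + (1/5)/73 + (1/48)*(-146)) - 1*215304367/23984 = (1/5 + (1/5)*(1/73) - 73/24) - 215304367/23984 = (1/5 + 1/365 - 73/24) - 215304367/23984 = -24869/8760 - 215304367/23984 = -235832839127/26262480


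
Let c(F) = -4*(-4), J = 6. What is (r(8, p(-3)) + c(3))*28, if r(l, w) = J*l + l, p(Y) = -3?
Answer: 2016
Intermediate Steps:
r(l, w) = 7*l (r(l, w) = 6*l + l = 7*l)
c(F) = 16
(r(8, p(-3)) + c(3))*28 = (7*8 + 16)*28 = (56 + 16)*28 = 72*28 = 2016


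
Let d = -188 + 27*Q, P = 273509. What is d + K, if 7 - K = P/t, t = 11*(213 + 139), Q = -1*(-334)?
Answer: 33943355/3872 ≈ 8766.4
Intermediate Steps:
Q = 334
t = 3872 (t = 11*352 = 3872)
K = -246405/3872 (K = 7 - 273509/3872 = -246405/3872 ≈ -63.638)
d = 8830 (d = -188 + 27*334 = -188 + 9018 = 8830)
d + K = 8830 - 246405/3872 = 33943355/3872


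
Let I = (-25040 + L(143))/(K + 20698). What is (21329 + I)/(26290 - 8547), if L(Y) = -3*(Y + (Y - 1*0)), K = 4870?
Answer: 272656987/226826512 ≈ 1.2021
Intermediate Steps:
L(Y) = -6*Y (L(Y) = -3*(Y + (Y + 0)) = -3*(Y + Y) = -6*Y)
I = -12949/12784 (I = (-25040 - 6*143)/(4870 + 20698) = (-25040 - 858)/25568 = -25898*1/25568 = -12949/12784 ≈ -1.0129)
(21329 + I)/(26290 - 8547) = (21329 - 12949/12784)/(26290 - 8547) = (272656987/12784)/17743 = (272656987/12784)*(1/17743) = 272656987/226826512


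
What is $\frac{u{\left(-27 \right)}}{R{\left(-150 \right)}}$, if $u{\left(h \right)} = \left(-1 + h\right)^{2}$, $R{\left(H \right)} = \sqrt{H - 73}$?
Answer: $- \frac{784 i \sqrt{223}}{223} \approx - 52.501 i$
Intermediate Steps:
$R{\left(H \right)} = \sqrt{-73 + H}$
$\frac{u{\left(-27 \right)}}{R{\left(-150 \right)}} = \frac{\left(-1 - 27\right)^{2}}{\sqrt{-73 - 150}} = \frac{\left(-28\right)^{2}}{\sqrt{-223}} = \frac{784}{i \sqrt{223}} = 784 \left(- \frac{i \sqrt{223}}{223}\right) = - \frac{784 i \sqrt{223}}{223}$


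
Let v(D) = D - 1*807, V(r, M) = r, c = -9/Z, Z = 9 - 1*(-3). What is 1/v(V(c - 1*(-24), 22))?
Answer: -4/3135 ≈ -0.0012759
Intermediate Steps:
Z = 12 (Z = 9 + 3 = 12)
c = -¾ (c = -9/12 = -9*1/12 = -¾ ≈ -0.75000)
v(D) = -807 + D (v(D) = D - 807 = -807 + D)
1/v(V(c - 1*(-24), 22)) = 1/(-807 + (-¾ - 1*(-24))) = 1/(-807 + (-¾ + 24)) = 1/(-807 + 93/4) = 1/(-3135/4) = -4/3135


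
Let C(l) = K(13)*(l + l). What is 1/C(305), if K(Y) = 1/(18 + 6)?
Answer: 12/305 ≈ 0.039344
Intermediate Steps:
K(Y) = 1/24
C(l) = l/12 (C(l) = (l + l)/24 = (2*l)/24 = l/12)
1/C(305) = 1/((1/12)*305) = 1/(305/12) = 12/305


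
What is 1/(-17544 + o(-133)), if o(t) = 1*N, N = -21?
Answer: -1/17565 ≈ -5.6931e-5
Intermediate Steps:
o(t) = -21 (o(t) = 1*(-21) = -21)
1/(-17544 + o(-133)) = 1/(-17544 - 21) = 1/(-17565) = -1/17565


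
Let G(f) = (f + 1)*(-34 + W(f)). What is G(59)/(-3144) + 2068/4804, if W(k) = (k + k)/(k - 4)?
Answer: 1797073/1730641 ≈ 1.0384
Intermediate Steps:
W(k) = 2*k/(-4 + k) (W(k) = (2*k)/(-4 + k) = 2*k/(-4 + k))
G(f) = (1 + f)*(-34 + 2*f/(-4 + f)) (G(f) = (f + 1)*(-34 + 2*f/(-4 + f)) = (1 + f)*(-34 + 2*f/(-4 + f)))
G(59)/(-3144) + 2068/4804 = (8*(17 - 4*59² + 13*59)/(-4 + 59))/(-3144) + 2068/4804 = (8*(17 - 4*3481 + 767)/55)*(-1/3144) + 2068*(1/4804) = (8*(1/55)*(17 - 13924 + 767))*(-1/3144) + 517/1201 = (8*(1/55)*(-13140))*(-1/3144) + 517/1201 = -21024/11*(-1/3144) + 517/1201 = 876/1441 + 517/1201 = 1797073/1730641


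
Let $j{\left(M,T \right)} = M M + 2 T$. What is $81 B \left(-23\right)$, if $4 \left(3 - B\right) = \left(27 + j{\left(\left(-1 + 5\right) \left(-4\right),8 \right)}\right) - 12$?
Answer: $\frac{512325}{4} \approx 1.2808 \cdot 10^{5}$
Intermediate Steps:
$j{\left(M,T \right)} = M^{2} + 2 T$
$B = - \frac{275}{4}$ ($B = 3 - \frac{\left(27 + \left(\left(\left(-1 + 5\right) \left(-4\right)\right)^{2} + 2 \cdot 8\right)\right) - 12}{4} = 3 - \frac{\left(27 + \left(\left(4 \left(-4\right)\right)^{2} + 16\right)\right) - 12}{4} = 3 - \frac{\left(27 + \left(\left(-16\right)^{2} + 16\right)\right) - 12}{4} = 3 - \frac{\left(27 + \left(256 + 16\right)\right) - 12}{4} = 3 - \frac{\left(27 + 272\right) - 12}{4} = 3 - \frac{299 - 12}{4} = 3 - \frac{287}{4} = - \frac{275}{4} \approx -68.75$)
$81 B \left(-23\right) = 81 \left(- \frac{275}{4}\right) \left(-23\right) = \left(- \frac{22275}{4}\right) \left(-23\right) = \frac{512325}{4}$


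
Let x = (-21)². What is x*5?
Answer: 2205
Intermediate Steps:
x = 441
x*5 = 441*5 = 2205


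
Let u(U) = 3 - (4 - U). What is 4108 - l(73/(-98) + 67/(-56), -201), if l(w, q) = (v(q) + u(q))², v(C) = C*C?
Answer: -1615955493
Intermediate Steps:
v(C) = C²
u(U) = -1 + U (u(U) = 3 + (-4 + U) = -1 + U)
l(w, q) = (-1 + q + q²)² (l(w, q) = (q² + (-1 + q))² = (-1 + q + q²)²)
4108 - l(73/(-98) + 67/(-56), -201) = 4108 - (-1 - 201 + (-201)²)² = 4108 - (-1 - 201 + 40401)² = 4108 - 1*40199² = 4108 - 1*1615959601 = 4108 - 1615959601 = -1615955493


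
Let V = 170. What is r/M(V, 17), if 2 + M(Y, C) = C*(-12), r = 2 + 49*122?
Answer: -2990/103 ≈ -29.029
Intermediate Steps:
r = 5980 (r = 2 + 5978 = 5980)
M(Y, C) = -2 - 12*C (M(Y, C) = -2 + C*(-12) = -2 - 12*C)
r/M(V, 17) = 5980/(-2 - 12*17) = 5980/(-2 - 204) = 5980/(-206) = 5980*(-1/206) = -2990/103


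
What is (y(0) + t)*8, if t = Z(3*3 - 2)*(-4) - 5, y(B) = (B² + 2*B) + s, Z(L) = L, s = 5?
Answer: -224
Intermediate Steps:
y(B) = 5 + B² + 2*B (y(B) = (B² + 2*B) + 5 = 5 + B² + 2*B)
t = -33 (t = (3*3 - 2)*(-4) - 5 = (9 - 2)*(-4) - 5 = 7*(-4) - 5 = -28 - 5 = -33)
(y(0) + t)*8 = ((5 + 0² + 2*0) - 33)*8 = ((5 + 0 + 0) - 33)*8 = (5 - 33)*8 = -28*8 = -224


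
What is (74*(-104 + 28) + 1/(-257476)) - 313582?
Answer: -82187884057/257476 ≈ -3.1921e+5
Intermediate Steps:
(74*(-104 + 28) + 1/(-257476)) - 313582 = (74*(-76) - 1/257476) - 313582 = (-5624 - 1/257476) - 313582 = -1448045025/257476 - 313582 = -82187884057/257476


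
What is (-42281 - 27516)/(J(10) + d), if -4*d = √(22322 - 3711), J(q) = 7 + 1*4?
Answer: 12284272/16675 + 279188*√18611/16675 ≈ 3020.8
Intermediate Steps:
J(q) = 11 (J(q) = 7 + 4 = 11)
d = -√18611/4 (d = -√(22322 - 3711)/4 = -√18611/4 ≈ -34.106)
(-42281 - 27516)/(J(10) + d) = (-42281 - 27516)/(11 - √18611/4) = -69797/(11 - √18611/4)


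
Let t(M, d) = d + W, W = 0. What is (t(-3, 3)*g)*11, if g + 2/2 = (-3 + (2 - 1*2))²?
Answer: 264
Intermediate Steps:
t(M, d) = d (t(M, d) = d + 0 = d)
g = 8 (g = -1 + (-3 + (2 - 1*2))² = -1 + (-3 + (2 - 2))² = -1 + (-3 + 0)² = -1 + (-3)² = -1 + 9 = 8)
(t(-3, 3)*g)*11 = (3*8)*11 = 24*11 = 264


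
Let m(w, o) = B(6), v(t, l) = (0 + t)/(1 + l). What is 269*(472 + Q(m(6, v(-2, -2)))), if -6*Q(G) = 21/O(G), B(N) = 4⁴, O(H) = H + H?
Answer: 130013349/1024 ≈ 1.2697e+5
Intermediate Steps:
O(H) = 2*H
B(N) = 256
v(t, l) = t/(1 + l)
m(w, o) = 256
Q(G) = -7/(4*G) (Q(G) = -7/(2*(2*G)) = -7*1/(2*G)/2 = -7/(4*G))
269*(472 + Q(m(6, v(-2, -2)))) = 269*(472 - 7/4/256) = 269*(472 - 7/4*1/256) = 269*(472 - 7/1024) = 269*(483321/1024) = 130013349/1024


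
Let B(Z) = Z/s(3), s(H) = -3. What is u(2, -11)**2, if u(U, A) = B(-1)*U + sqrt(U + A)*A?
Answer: (2 - 99*I)**2/9 ≈ -1088.6 - 44.0*I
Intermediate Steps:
B(Z) = -Z/3 (B(Z) = Z/(-3) = Z*(-1/3) = -Z/3)
u(U, A) = U/3 + A*sqrt(A + U) (u(U, A) = (-1/3*(-1))*U + sqrt(U + A)*A = U/3 + sqrt(A + U)*A = U/3 + A*sqrt(A + U))
u(2, -11)**2 = ((1/3)*2 - 11*sqrt(-11 + 2))**2 = (2/3 - 33*I)**2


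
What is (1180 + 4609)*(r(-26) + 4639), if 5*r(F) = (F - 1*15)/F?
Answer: 3491409579/130 ≈ 2.6857e+7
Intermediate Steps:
r(F) = (-15 + F)/(5*F) (r(F) = ((F - 1*15)/F)/5 = ((F - 15)/F)/5 = ((-15 + F)/F)/5 = (-15 + F)/(5*F))
(1180 + 4609)*(r(-26) + 4639) = (1180 + 4609)*((1/5)*(-15 - 26)/(-26) + 4639) = 5789*((1/5)*(-1/26)*(-41) + 4639) = 5789*(41/130 + 4639) = 5789*(603111/130) = 3491409579/130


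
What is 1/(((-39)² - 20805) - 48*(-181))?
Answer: -1/10596 ≈ -9.4375e-5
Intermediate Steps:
1/(((-39)² - 20805) - 48*(-181)) = 1/((1521 - 20805) + 8688) = 1/(-19284 + 8688) = 1/(-10596) = -1/10596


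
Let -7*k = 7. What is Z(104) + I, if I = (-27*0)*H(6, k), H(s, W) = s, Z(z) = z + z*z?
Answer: 10920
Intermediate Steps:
k = -1 (k = -⅐*7 = -1)
Z(z) = z + z²
I = 0 (I = -27*0*6 = 0*6 = 0)
Z(104) + I = 104*(1 + 104) + 0 = 104*105 + 0 = 10920 + 0 = 10920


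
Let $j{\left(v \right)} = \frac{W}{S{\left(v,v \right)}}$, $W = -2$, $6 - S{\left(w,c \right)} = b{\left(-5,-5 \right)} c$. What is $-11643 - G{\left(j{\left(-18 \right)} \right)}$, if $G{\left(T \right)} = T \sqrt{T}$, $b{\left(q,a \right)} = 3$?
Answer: $-11643 + \frac{i \sqrt{30}}{900} \approx -11643.0 + 0.0060858 i$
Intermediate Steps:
$S{\left(w,c \right)} = 6 - 3 c$
$j{\left(v \right)} = - \frac{2}{6 - 3 v}$
$G{\left(T \right)} = T^{\frac{3}{2}}$
$-11643 - G{\left(j{\left(-18 \right)} \right)} = -11643 - \left(\frac{2}{3 \left(-2 - 18\right)}\right)^{\frac{3}{2}} = -11643 - \left(\frac{2}{3 \left(-20\right)}\right)^{\frac{3}{2}} = -11643 - \left(\frac{2}{3} \left(- \frac{1}{20}\right)\right)^{\frac{3}{2}} = -11643 - \left(- \frac{1}{30}\right)^{\frac{3}{2}} = -11643 - - \frac{i \sqrt{30}}{900} = -11643 + \frac{i \sqrt{30}}{900}$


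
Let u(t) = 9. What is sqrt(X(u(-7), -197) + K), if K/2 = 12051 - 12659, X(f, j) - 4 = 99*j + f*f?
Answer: I*sqrt(20634) ≈ 143.65*I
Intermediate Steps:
X(f, j) = 4 + f**2 + 99*j (X(f, j) = 4 + (99*j + f*f) = 4 + (99*j + f**2) = 4 + (f**2 + 99*j) = 4 + f**2 + 99*j)
K = -1216 (K = 2*(12051 - 12659) = 2*(-608) = -1216)
sqrt(X(u(-7), -197) + K) = sqrt((4 + 9**2 + 99*(-197)) - 1216) = sqrt((4 + 81 - 19503) - 1216) = sqrt(-19418 - 1216) = sqrt(-20634) = I*sqrt(20634)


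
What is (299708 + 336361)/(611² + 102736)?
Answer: 636069/476057 ≈ 1.3361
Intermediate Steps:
(299708 + 336361)/(611² + 102736) = 636069/(373321 + 102736) = 636069/476057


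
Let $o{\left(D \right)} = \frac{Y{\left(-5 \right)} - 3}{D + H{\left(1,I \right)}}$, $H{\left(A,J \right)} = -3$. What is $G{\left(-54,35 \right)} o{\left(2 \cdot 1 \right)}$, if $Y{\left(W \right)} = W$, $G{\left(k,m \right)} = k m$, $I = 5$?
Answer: $-15120$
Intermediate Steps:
$o{\left(D \right)} = - \frac{8}{-3 + D}$ ($o{\left(D \right)} = \frac{-5 - 3}{D - 3} = - \frac{8}{-3 + D}$)
$G{\left(-54,35 \right)} o{\left(2 \cdot 1 \right)} = \left(-54\right) 35 \left(- \frac{8}{-3 + 2 \cdot 1}\right) = - 1890 \left(- \frac{8}{-3 + 2}\right) = - 1890 \left(- \frac{8}{-1}\right) = - 1890 \left(\left(-8\right) \left(-1\right)\right) = \left(-1890\right) 8 = -15120$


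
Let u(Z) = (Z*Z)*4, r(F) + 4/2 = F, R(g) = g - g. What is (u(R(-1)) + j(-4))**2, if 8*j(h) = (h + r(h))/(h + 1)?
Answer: 25/144 ≈ 0.17361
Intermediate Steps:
R(g) = 0
r(F) = -2 + F
u(Z) = 4*Z**2 (u(Z) = Z**2*4 = 4*Z**2)
j(h) = (-2 + 2*h)/(8*(1 + h)) (j(h) = ((h + (-2 + h))/(h + 1))/8 = ((-2 + 2*h)/(1 + h))/8 = (-2 + 2*h)/(8*(1 + h)))
(u(R(-1)) + j(-4))**2 = (4*0**2 + (-1 - 4)/(4*(1 - 4)))**2 = (4*0 + (1/4)*(-5)/(-3))**2 = (0 + (1/4)*(-1/3)*(-5))**2 = (0 + 5/12)**2 = (5/12)**2 = 25/144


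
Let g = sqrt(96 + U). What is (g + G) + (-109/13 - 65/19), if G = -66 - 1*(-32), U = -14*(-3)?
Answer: -11314/247 + sqrt(138) ≈ -34.058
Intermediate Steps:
U = 42
g = sqrt(138) (g = sqrt(96 + 42) = sqrt(138) ≈ 11.747)
G = -34 (G = -66 + 32 = -34)
(g + G) + (-109/13 - 65/19) = (sqrt(138) - 34) + (-109/13 - 65/19) = (-34 + sqrt(138)) + (-109*1/13 - 65*1/19) = (-34 + sqrt(138)) + (-109/13 - 65/19) = (-34 + sqrt(138)) - 2916/247 = -11314/247 + sqrt(138)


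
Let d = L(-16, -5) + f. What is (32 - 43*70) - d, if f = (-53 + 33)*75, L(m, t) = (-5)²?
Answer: -1503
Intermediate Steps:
L(m, t) = 25
f = -1500 (f = -20*75 = -1500)
d = -1475 (d = 25 - 1500 = -1475)
(32 - 43*70) - d = (32 - 43*70) - 1*(-1475) = (32 - 3010) + 1475 = -2978 + 1475 = -1503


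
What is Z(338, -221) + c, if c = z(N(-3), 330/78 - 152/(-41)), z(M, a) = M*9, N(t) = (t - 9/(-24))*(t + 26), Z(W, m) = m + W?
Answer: -3411/8 ≈ -426.38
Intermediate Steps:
Z(W, m) = W + m
N(t) = (26 + t)*(3/8 + t) (N(t) = (t - 9*(-1/24))*(26 + t) = (t + 3/8)*(26 + t) = (3/8 + t)*(26 + t) = (26 + t)*(3/8 + t))
z(M, a) = 9*M
c = -4347/8 (c = 9*(39/4 + (-3)² + (211/8)*(-3)) = 9*(39/4 + 9 - 633/8) = 9*(-483/8) = -4347/8 ≈ -543.38)
Z(338, -221) + c = (338 - 221) - 4347/8 = 117 - 4347/8 = -3411/8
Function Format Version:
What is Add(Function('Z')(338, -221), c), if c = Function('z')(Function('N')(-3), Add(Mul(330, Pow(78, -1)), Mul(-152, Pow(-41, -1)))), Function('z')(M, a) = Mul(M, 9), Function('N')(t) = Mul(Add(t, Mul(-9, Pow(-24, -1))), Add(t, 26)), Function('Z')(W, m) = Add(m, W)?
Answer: Rational(-3411, 8) ≈ -426.38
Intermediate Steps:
Function('Z')(W, m) = Add(W, m)
Function('N')(t) = Mul(Add(26, t), Add(Rational(3, 8), t)) (Function('N')(t) = Mul(Add(t, Mul(-9, Rational(-1, 24))), Add(26, t)) = Mul(Add(t, Rational(3, 8)), Add(26, t)) = Mul(Add(Rational(3, 8), t), Add(26, t)) = Mul(Add(26, t), Add(Rational(3, 8), t)))
Function('z')(M, a) = Mul(9, M)
c = Rational(-4347, 8) (c = Mul(9, Add(Rational(39, 4), Pow(-3, 2), Mul(Rational(211, 8), -3))) = Mul(9, Add(Rational(39, 4), 9, Rational(-633, 8))) = Mul(9, Rational(-483, 8)) = Rational(-4347, 8) ≈ -543.38)
Add(Function('Z')(338, -221), c) = Add(Add(338, -221), Rational(-4347, 8)) = Add(117, Rational(-4347, 8)) = Rational(-3411, 8)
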